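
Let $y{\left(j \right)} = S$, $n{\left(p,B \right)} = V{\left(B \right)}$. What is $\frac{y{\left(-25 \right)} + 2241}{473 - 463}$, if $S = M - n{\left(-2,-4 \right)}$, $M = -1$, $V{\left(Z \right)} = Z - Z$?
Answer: $224$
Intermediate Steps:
$V{\left(Z \right)} = 0$
$n{\left(p,B \right)} = 0$
$S = -1$ ($S = -1 - 0 = -1 + 0 = -1$)
$y{\left(j \right)} = -1$
$\frac{y{\left(-25 \right)} + 2241}{473 - 463} = \frac{-1 + 2241}{473 - 463} = \frac{2240}{10} = 2240 \cdot \frac{1}{10} = 224$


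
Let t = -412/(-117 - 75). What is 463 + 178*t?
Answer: 20279/24 ≈ 844.96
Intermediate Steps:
t = 103/48 (t = -412/(-192) = -412*(-1/192) = 103/48 ≈ 2.1458)
463 + 178*t = 463 + 178*(103/48) = 463 + 9167/24 = 20279/24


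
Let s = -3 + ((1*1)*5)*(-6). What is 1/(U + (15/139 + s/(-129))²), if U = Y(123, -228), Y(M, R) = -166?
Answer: -35724529/5925545538 ≈ -0.0060289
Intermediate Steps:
s = -33 (s = -3 + (1*5)*(-6) = -3 + 5*(-6) = -3 - 30 = -33)
U = -166
1/(U + (15/139 + s/(-129))²) = 1/(-166 + (15/139 - 33/(-129))²) = 1/(-166 + (15*(1/139) - 33*(-1/129))²) = 1/(-166 + (15/139 + 11/43)²) = 1/(-166 + (2174/5977)²) = 1/(-166 + 4726276/35724529) = 1/(-5925545538/35724529) = -35724529/5925545538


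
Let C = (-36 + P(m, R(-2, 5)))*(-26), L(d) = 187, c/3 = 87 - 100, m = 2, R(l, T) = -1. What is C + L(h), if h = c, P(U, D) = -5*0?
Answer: 1123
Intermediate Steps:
P(U, D) = 0
c = -39 (c = 3*(87 - 100) = 3*(-13) = -39)
h = -39
C = 936 (C = (-36 + 0)*(-26) = -36*(-26) = 936)
C + L(h) = 936 + 187 = 1123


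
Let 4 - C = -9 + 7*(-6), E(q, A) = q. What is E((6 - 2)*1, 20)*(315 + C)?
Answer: 1480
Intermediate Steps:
C = 55 (C = 4 - (-9 + 7*(-6)) = 4 - (-9 - 42) = 4 - 1*(-51) = 4 + 51 = 55)
E((6 - 2)*1, 20)*(315 + C) = ((6 - 2)*1)*(315 + 55) = (4*1)*370 = 4*370 = 1480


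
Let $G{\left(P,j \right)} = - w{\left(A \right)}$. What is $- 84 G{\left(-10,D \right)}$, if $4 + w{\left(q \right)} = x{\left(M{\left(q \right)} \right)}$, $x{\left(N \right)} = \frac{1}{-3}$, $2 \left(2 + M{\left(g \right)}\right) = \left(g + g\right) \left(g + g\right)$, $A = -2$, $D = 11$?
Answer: $-364$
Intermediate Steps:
$M{\left(g \right)} = -2 + 2 g^{2}$ ($M{\left(g \right)} = -2 + \frac{\left(g + g\right) \left(g + g\right)}{2} = -2 + \frac{2 g 2 g}{2} = -2 + \frac{4 g^{2}}{2} = -2 + 2 g^{2}$)
$x{\left(N \right)} = - \frac{1}{3}$
$w{\left(q \right)} = - \frac{13}{3}$ ($w{\left(q \right)} = -4 - \frac{1}{3} = - \frac{13}{3}$)
$G{\left(P,j \right)} = \frac{13}{3}$ ($G{\left(P,j \right)} = \left(-1\right) \left(- \frac{13}{3}\right) = \frac{13}{3}$)
$- 84 G{\left(-10,D \right)} = \left(-84\right) \frac{13}{3} = -364$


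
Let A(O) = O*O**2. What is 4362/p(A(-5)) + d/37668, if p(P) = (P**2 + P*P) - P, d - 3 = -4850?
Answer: 12233191/1181833500 ≈ 0.010351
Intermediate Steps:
A(O) = O**3
d = -4847 (d = 3 - 4850 = -4847)
p(P) = -P + 2*P**2 (p(P) = (P**2 + P**2) - P = 2*P**2 - P = -P + 2*P**2)
4362/p(A(-5)) + d/37668 = 4362/(((-5)**3*(-1 + 2*(-5)**3))) - 4847/37668 = 4362/((-125*(-1 + 2*(-125)))) - 4847*1/37668 = 4362/((-125*(-1 - 250))) - 4847/37668 = 4362/((-125*(-251))) - 4847/37668 = 4362/31375 - 4847/37668 = 12233191/1181833500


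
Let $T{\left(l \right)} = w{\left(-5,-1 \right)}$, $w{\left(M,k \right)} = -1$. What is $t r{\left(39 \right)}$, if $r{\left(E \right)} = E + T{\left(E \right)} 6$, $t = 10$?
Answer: $330$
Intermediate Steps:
$T{\left(l \right)} = -1$
$r{\left(E \right)} = -6 + E$ ($r{\left(E \right)} = E - 6 = -6 + E$)
$t r{\left(39 \right)} = 10 \left(-6 + 39\right) = 10 \cdot 33 = 330$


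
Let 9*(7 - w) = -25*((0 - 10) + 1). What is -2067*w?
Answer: 37206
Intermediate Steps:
w = -18 (w = 7 - (-25)*((0 - 10) + 1)/9 = 7 - (-25)*(-10 + 1)/9 = 7 - (-25)*(-9)/9 = 7 - ⅑*225 = 7 - 25 = -18)
-2067*w = -2067*(-18) = 37206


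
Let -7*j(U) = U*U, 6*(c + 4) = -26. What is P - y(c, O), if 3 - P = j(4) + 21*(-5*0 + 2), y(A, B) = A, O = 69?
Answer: -596/21 ≈ -28.381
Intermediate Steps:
c = -25/3 (c = -4 + (⅙)*(-26) = -4 - 13/3 = -25/3 ≈ -8.3333)
j(U) = -U²/7 (j(U) = -U*U/7 = -U²/7)
P = -257/7 (P = 3 - (-⅐*4² + 21*(-5*0 + 2)) = 3 - (-⅐*16 + 21*(0 + 2)) = 3 - (-16/7 + 21*2) = 3 - (-16/7 + 42) = 3 - 1*278/7 = 3 - 278/7 = -257/7 ≈ -36.714)
P - y(c, O) = -257/7 - 1*(-25/3) = -257/7 + 25/3 = -596/21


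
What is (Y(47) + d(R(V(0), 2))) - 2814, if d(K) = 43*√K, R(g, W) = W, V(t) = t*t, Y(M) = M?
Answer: -2767 + 43*√2 ≈ -2706.2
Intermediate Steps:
V(t) = t²
(Y(47) + d(R(V(0), 2))) - 2814 = (47 + 43*√2) - 2814 = -2767 + 43*√2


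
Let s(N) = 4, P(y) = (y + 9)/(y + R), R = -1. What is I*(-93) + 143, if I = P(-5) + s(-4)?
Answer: -167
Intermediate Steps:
P(y) = (9 + y)/(-1 + y) (P(y) = (y + 9)/(y - 1) = (9 + y)/(-1 + y))
I = 10/3 (I = (9 - 5)/(-1 - 5) + 4 = 4/(-6) + 4 = -⅙*4 + 4 = -⅔ + 4 = 10/3 ≈ 3.3333)
I*(-93) + 143 = (10/3)*(-93) + 143 = -310 + 143 = -167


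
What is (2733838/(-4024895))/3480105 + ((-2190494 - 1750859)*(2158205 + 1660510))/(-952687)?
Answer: 210818870948312125206072419/13344341316010200825 ≈ 1.5798e+7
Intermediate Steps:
(2733838/(-4024895))/3480105 + ((-2190494 - 1750859)*(2158205 + 1660510))/(-952687) = (2733838*(-1/4024895))*(1/3480105) - 3941353*3818715*(-1/952687) = -2733838/4024895*1/3480105 - 15050903821395*(-1/952687) = -2733838/14007057213975 + 15050903821395/952687 = 210818870948312125206072419/13344341316010200825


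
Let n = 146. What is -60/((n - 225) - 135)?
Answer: 30/107 ≈ 0.28037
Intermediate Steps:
-60/((n - 225) - 135) = -60/((146 - 225) - 135) = -60/(-79 - 135) = -60/(-214) = -60*(-1/214) = 30/107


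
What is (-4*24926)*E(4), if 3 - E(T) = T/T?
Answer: -199408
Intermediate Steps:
E(T) = 2 (E(T) = 3 - T/T = 3 - 1*1 = 3 - 1 = 2)
(-4*24926)*E(4) = -4*24926*2 = -99704*2 = -199408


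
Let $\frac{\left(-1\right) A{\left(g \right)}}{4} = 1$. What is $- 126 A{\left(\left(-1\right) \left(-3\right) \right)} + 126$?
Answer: $630$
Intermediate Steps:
$A{\left(g \right)} = -4$ ($A{\left(g \right)} = \left(-4\right) 1 = -4$)
$- 126 A{\left(\left(-1\right) \left(-3\right) \right)} + 126 = \left(-126\right) \left(-4\right) + 126 = 504 + 126 = 630$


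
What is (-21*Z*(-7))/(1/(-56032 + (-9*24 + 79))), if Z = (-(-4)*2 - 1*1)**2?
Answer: -404585307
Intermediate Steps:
Z = 49 (Z = (-1*(-8) - 1)**2 = (8 - 1)**2 = 7**2 = 49)
(-21*Z*(-7))/(1/(-56032 + (-9*24 + 79))) = (-21*49*(-7))/(1/(-56032 + (-9*24 + 79))) = (-1029*(-7))/(1/(-56032 + (-216 + 79))) = 7203/(1/(-56032 - 137)) = 7203/(1/(-56169)) = 7203/(-1/56169) = 7203*(-56169) = -404585307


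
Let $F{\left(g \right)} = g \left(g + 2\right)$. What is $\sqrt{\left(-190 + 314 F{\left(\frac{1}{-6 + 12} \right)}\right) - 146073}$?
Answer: $\frac{i \sqrt{5261386}}{6} \approx 382.3 i$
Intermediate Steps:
$F{\left(g \right)} = g \left(2 + g\right)$
$\sqrt{\left(-190 + 314 F{\left(\frac{1}{-6 + 12} \right)}\right) - 146073} = \sqrt{\left(-190 + 314 \frac{2 + \frac{1}{-6 + 12}}{-6 + 12}\right) - 146073} = \sqrt{\left(-190 + 314 \frac{2 + \frac{1}{6}}{6}\right) - 146073} = \sqrt{\left(-190 + 314 \cdot \frac{1}{6} \cdot \frac{13}{6}\right) - 146073} = \sqrt{\left(-190 + 314 \cdot \frac{13}{36}\right) - 146073} = \sqrt{\left(-190 + \frac{2041}{18}\right) - 146073} = \sqrt{- \frac{1379}{18} - 146073} = \sqrt{- \frac{2630693}{18}} = \frac{i \sqrt{5261386}}{6}$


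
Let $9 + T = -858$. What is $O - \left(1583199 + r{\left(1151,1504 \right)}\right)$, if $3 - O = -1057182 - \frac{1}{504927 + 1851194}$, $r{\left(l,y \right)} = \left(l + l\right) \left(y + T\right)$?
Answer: $- \frac{4694307206947}{2356121} \approx -1.9924 \cdot 10^{6}$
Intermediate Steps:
$T = -867$ ($T = -9 - 858 = -867$)
$r{\left(l,y \right)} = 2 l \left(-867 + y\right)$ ($r{\left(l,y \right)} = \left(l + l\right) \left(y - 867\right) = 2 l \left(-867 + y\right)$)
$O = \frac{2490855779386}{2356121}$ ($O = 3 - \left(-1057182 - \frac{1}{504927 + 1851194}\right) = 3 - \left(-1057182 - \frac{1}{2356121}\right) = 3 - - \frac{2490848711023}{2356121} = 3 + \frac{2490848711023}{2356121} = \frac{2490855779386}{2356121} \approx 1.0572 \cdot 10^{6}$)
$O - \left(1583199 + r{\left(1151,1504 \right)}\right) = \frac{2490855779386}{2356121} - \left(1583199 + 2 \cdot 1151 \left(-867 + 1504\right)\right) = \frac{2490855779386}{2356121} - \left(1583199 + 2 \cdot 1151 \cdot 637\right) = \frac{2490855779386}{2356121} - \left(1583199 + 1466374\right) = \frac{2490855779386}{2356121} - 3049573 = - \frac{4694307206947}{2356121}$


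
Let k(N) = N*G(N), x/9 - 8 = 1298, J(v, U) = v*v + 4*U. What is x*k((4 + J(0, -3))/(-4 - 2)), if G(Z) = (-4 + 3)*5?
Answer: -78360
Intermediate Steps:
G(Z) = -5 (G(Z) = -1*5 = -5)
J(v, U) = v² + 4*U
x = 11754 (x = 72 + 9*1298 = 72 + 11682 = 11754)
k(N) = -5*N (k(N) = N*(-5) = -5*N)
x*k((4 + J(0, -3))/(-4 - 2)) = 11754*(-5*(4 + (0² + 4*(-3)))/(-4 - 2)) = 11754*(-5*(4 + (0 - 12))/(-6)) = 11754*(-5*(4 - 12)*(-1)/6) = 11754*(-(-40)*(-1)/6) = 11754*(-5*4/3) = 11754*(-20/3) = -78360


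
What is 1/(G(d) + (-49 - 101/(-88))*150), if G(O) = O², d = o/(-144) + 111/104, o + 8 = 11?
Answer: -4283136/30738978301 ≈ -0.00013934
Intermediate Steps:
o = 3 (o = -8 + 11 = 3)
d = 653/624 (d = 3/(-144) + 111/104 = 3*(-1/144) + 111*(1/104) = -1/48 + 111/104 = 653/624 ≈ 1.0465)
1/(G(d) + (-49 - 101/(-88))*150) = 1/((653/624)² + (-49 - 101/(-88))*150) = 1/(426409/389376 + (-49 - 101*(-1/88))*150) = 1/(426409/389376 + (-49 + 101/88)*150) = 1/(426409/389376 - 4211/88*150) = 1/(426409/389376 - 315825/44) = 1/(-30738978301/4283136) = -4283136/30738978301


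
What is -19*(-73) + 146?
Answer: 1533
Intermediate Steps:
-19*(-73) + 146 = 1387 + 146 = 1533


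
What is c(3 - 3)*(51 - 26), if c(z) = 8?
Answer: 200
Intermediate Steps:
c(3 - 3)*(51 - 26) = 8*(51 - 26) = 8*25 = 200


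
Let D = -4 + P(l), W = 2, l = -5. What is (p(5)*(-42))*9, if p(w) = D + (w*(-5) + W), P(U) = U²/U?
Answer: 12096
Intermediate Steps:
P(U) = U
D = -9 (D = -4 - 5 = -9)
p(w) = -7 - 5*w (p(w) = -9 + (w*(-5) + 2) = -9 + (-5*w + 2) = -9 + (2 - 5*w) = -7 - 5*w)
(p(5)*(-42))*9 = ((-7 - 5*5)*(-42))*9 = ((-7 - 25)*(-42))*9 = -32*(-42)*9 = 1344*9 = 12096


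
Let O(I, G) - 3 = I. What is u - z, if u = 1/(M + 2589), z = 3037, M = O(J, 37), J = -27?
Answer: -7789904/2565 ≈ -3037.0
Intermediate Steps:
O(I, G) = 3 + I
M = -24 (M = 3 - 27 = -24)
u = 1/2565 (u = 1/(-24 + 2589) = 1/2565 ≈ 0.00038986)
u - z = 1/2565 - 1*3037 = 1/2565 - 3037 = -7789904/2565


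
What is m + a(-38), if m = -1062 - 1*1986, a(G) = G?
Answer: -3086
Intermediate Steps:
m = -3048 (m = -1062 - 1986 = -3048)
m + a(-38) = -3048 - 38 = -3086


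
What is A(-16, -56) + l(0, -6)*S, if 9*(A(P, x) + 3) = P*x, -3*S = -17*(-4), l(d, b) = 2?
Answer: 461/9 ≈ 51.222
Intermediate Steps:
S = -68/3 (S = -(-17)*(-4)/3 = -⅓*68 = -68/3 ≈ -22.667)
A(P, x) = -3 + P*x/9 (A(P, x) = -3 + (P*x)/9 = -3 + P*x/9)
A(-16, -56) + l(0, -6)*S = (-3 + (⅑)*(-16)*(-56)) + 2*(-68/3) = (-3 + 896/9) - 136/3 = 869/9 - 136/3 = 461/9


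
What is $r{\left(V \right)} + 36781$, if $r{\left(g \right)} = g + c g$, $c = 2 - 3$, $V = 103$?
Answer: $36781$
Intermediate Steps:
$c = -1$
$r{\left(g \right)} = 0$ ($r{\left(g \right)} = g - g = 0$)
$r{\left(V \right)} + 36781 = 0 + 36781 = 36781$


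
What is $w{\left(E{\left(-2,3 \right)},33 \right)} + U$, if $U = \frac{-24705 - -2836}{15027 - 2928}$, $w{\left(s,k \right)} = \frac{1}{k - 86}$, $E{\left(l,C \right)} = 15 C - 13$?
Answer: $- \frac{1171156}{641247} \approx -1.8264$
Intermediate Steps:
$E{\left(l,C \right)} = -13 + 15 C$
$w{\left(s,k \right)} = \frac{1}{-86 + k}$
$U = - \frac{21869}{12099}$ ($U = \frac{-24705 + 2836}{12099} = \left(-21869\right) \frac{1}{12099} = - \frac{21869}{12099} \approx -1.8075$)
$w{\left(E{\left(-2,3 \right)},33 \right)} + U = \frac{1}{-86 + 33} - \frac{21869}{12099} = \frac{1}{-53} - \frac{21869}{12099} = - \frac{1}{53} - \frac{21869}{12099} = - \frac{1171156}{641247}$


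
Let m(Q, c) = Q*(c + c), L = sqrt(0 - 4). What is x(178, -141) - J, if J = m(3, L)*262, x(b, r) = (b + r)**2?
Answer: 1369 - 3144*I ≈ 1369.0 - 3144.0*I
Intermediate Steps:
L = 2*I (L = sqrt(-4) = 2*I ≈ 2.0*I)
m(Q, c) = 2*Q*c (m(Q, c) = Q*(2*c) = 2*Q*c)
J = 3144*I (J = (2*3*(2*I))*262 = (12*I)*262 = 3144*I ≈ 3144.0*I)
x(178, -141) - J = (178 - 141)**2 - 3144*I = 37**2 - 3144*I = 1369 - 3144*I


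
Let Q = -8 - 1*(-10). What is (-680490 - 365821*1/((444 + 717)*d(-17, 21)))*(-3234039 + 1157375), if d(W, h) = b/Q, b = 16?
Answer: 1640761049015603/1161 ≈ 1.4132e+12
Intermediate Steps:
Q = 2 (Q = -8 + 10 = 2)
d(W, h) = 8 (d(W, h) = 16/2 = 16*(½) = 8)
(-680490 - 365821*1/((444 + 717)*d(-17, 21)))*(-3234039 + 1157375) = (-680490 - 365821*1/(8*(444 + 717)))*(-3234039 + 1157375) = (-680490 - 365821/(8*1161))*(-2076664) = (-680490 - 365821/9288)*(-2076664) = -6320756941/9288*(-2076664) = 1640761049015603/1161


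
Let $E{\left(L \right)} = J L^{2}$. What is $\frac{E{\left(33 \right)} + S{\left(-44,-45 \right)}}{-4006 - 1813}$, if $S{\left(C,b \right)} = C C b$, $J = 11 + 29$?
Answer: $\frac{3960}{529} \approx 7.4858$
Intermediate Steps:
$J = 40$
$S{\left(C,b \right)} = b C^{2}$
$E{\left(L \right)} = 40 L^{2}$
$\frac{E{\left(33 \right)} + S{\left(-44,-45 \right)}}{-4006 - 1813} = \frac{40 \cdot 33^{2} - 45 \left(-44\right)^{2}}{-4006 - 1813} = \frac{40 \cdot 1089 - 87120}{-5819} = \left(43560 - 87120\right) \left(- \frac{1}{5819}\right) = \left(-43560\right) \left(- \frac{1}{5819}\right) = \frac{3960}{529}$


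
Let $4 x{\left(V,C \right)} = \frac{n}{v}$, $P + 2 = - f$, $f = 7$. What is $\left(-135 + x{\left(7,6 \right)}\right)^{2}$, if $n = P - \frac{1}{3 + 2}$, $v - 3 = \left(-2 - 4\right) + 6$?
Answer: $\frac{16589329}{900} \approx 18433.0$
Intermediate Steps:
$P = -9$ ($P = -2 - 7 = -9$)
$v = 3$ ($v = 3 + \left(\left(-2 - 4\right) + 6\right) = 3 + \left(-6 + 6\right) = 3 + 0 = 3$)
$n = - \frac{46}{5}$ ($n = -9 - \frac{1}{3 + 2} = -9 - \frac{1}{5} = - \frac{46}{5} \approx -9.2$)
$x{\left(V,C \right)} = - \frac{23}{30}$ ($x{\left(V,C \right)} = \frac{\left(- \frac{46}{5}\right) \frac{1}{3}}{4} = \frac{1}{4} \left(- \frac{46}{15}\right) = - \frac{23}{30}$)
$\left(-135 + x{\left(7,6 \right)}\right)^{2} = \left(-135 - \frac{23}{30}\right)^{2} = \left(- \frac{4073}{30}\right)^{2} = \frac{16589329}{900}$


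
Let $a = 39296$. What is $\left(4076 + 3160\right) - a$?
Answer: $-32060$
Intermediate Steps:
$\left(4076 + 3160\right) - a = \left(4076 + 3160\right) - 39296 = 7236 - 39296 = -32060$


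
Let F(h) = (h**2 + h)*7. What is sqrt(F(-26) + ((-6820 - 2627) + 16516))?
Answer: 3*sqrt(1291) ≈ 107.79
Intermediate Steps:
F(h) = 7*h + 7*h**2 (F(h) = (h + h**2)*7 = 7*h + 7*h**2)
sqrt(F(-26) + ((-6820 - 2627) + 16516)) = sqrt(7*(-26)*(1 - 26) + ((-6820 - 2627) + 16516)) = sqrt(7*(-26)*(-25) + (-9447 + 16516)) = sqrt(4550 + 7069) = sqrt(11619) = 3*sqrt(1291)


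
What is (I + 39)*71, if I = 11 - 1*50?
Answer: 0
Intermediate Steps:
I = -39 (I = 11 - 50 = -39)
(I + 39)*71 = (-39 + 39)*71 = 0*71 = 0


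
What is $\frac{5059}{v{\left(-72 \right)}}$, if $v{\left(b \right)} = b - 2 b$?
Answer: $\frac{5059}{72} \approx 70.264$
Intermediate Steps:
$v{\left(b \right)} = - b$
$\frac{5059}{v{\left(-72 \right)}} = \frac{5059}{\left(-1\right) \left(-72\right)} = \frac{5059}{72}$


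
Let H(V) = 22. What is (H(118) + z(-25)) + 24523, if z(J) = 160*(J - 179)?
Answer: -8095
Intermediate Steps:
z(J) = -28640 + 160*J (z(J) = 160*(-179 + J) = -28640 + 160*J)
(H(118) + z(-25)) + 24523 = (22 + (-28640 + 160*(-25))) + 24523 = (22 + (-28640 - 4000)) + 24523 = (22 - 32640) + 24523 = -32618 + 24523 = -8095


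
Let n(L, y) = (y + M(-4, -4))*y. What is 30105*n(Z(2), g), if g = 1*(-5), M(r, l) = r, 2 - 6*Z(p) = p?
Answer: 1354725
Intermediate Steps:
Z(p) = ⅓ - p/6
g = -5
n(L, y) = y*(-4 + y) (n(L, y) = (y - 4)*y = (-4 + y)*y = y*(-4 + y))
30105*n(Z(2), g) = 30105*(-5*(-4 - 5)) = 30105*(-5*(-9)) = 30105*45 = 1354725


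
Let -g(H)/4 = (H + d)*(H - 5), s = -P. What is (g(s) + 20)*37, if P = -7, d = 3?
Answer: -2220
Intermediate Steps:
s = 7 (s = -1*(-7) = 7)
g(H) = -4*(-5 + H)*(3 + H) (g(H) = -4*(H + 3)*(H - 5) = -4*(3 + H)*(-5 + H) = -4*(-5 + H)*(3 + H))
(g(s) + 20)*37 = ((60 - 4*7² + 8*7) + 20)*37 = ((60 - 4*49 + 56) + 20)*37 = ((60 - 196 + 56) + 20)*37 = (-80 + 20)*37 = -60*37 = -2220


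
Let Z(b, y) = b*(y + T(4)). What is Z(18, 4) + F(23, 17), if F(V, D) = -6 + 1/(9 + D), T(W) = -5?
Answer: -623/26 ≈ -23.962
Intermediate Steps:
Z(b, y) = b*(-5 + y) (Z(b, y) = b*(y - 5) = b*(-5 + y))
Z(18, 4) + F(23, 17) = 18*(-5 + 4) + (-53 - 6*17)/(9 + 17) = 18*(-1) + (-53 - 102)/26 = -18 + (1/26)*(-155) = -18 - 155/26 = -623/26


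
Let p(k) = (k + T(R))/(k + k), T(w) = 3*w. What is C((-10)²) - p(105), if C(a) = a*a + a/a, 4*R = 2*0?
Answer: 20001/2 ≈ 10001.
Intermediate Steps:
R = 0 (R = (2*0)/4 = (¼)*0 = 0)
p(k) = ½ (p(k) = (k + 3*0)/(k + k) = (k + 0)/((2*k)) = k*(1/(2*k)) = ½)
C(a) = 1 + a² (C(a) = a² + 1 = 1 + a²)
C((-10)²) - p(105) = (1 + ((-10)²)²) - 1*½ = (1 + 100²) - ½ = (1 + 10000) - ½ = 10001 - ½ = 20001/2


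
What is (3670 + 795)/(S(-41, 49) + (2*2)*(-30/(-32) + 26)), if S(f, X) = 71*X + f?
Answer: 17860/14183 ≈ 1.2593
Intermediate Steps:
S(f, X) = f + 71*X
(3670 + 795)/(S(-41, 49) + (2*2)*(-30/(-32) + 26)) = (3670 + 795)/((-41 + 71*49) + (2*2)*(-30/(-32) + 26)) = 4465/((-41 + 3479) + 4*(-30*(-1/32) + 26)) = 4465/(3438 + 4*(15/16 + 26)) = 4465/(3438 + 4*(431/16)) = 4465/(3438 + 431/4) = 4465/(14183/4) = 4465*(4/14183) = 17860/14183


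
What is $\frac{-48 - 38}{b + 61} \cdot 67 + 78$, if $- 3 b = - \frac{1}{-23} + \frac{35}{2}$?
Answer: $- \frac{1562}{59} \approx -26.475$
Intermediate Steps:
$b = - \frac{269}{46}$ ($b = - \frac{- \frac{1}{-23} + \frac{35}{2}}{3} = - \frac{\left(-1\right) \left(- \frac{1}{23}\right) + 35 \cdot \frac{1}{2}}{3} = - \frac{\frac{1}{23} + \frac{35}{2}}{3} = \left(- \frac{1}{3}\right) \frac{807}{46} = - \frac{269}{46} \approx -5.8478$)
$\frac{-48 - 38}{b + 61} \cdot 67 + 78 = \frac{-48 - 38}{- \frac{269}{46} + 61} \cdot 67 + 78 = - \frac{86}{\frac{2537}{46}} \cdot 67 + 78 = \left(-86\right) \frac{46}{2537} \cdot 67 + 78 = \left(- \frac{92}{59}\right) 67 + 78 = - \frac{6164}{59} + 78 = - \frac{1562}{59}$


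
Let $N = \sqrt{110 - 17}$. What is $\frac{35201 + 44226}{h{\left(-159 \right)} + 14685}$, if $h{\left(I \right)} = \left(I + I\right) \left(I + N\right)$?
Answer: $\frac{1727457823}{1415922159} + \frac{8419262 \sqrt{93}}{1415922159} \approx 1.2774$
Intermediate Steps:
$N = \sqrt{93} \approx 9.6436$
$h{\left(I \right)} = 2 I \left(I + \sqrt{93}\right)$ ($h{\left(I \right)} = \left(I + I\right) \left(I + \sqrt{93}\right) = 2 I \left(I + \sqrt{93}\right)$)
$\frac{35201 + 44226}{h{\left(-159 \right)} + 14685} = \frac{35201 + 44226}{2 \left(-159\right) \left(-159 + \sqrt{93}\right) + 14685} = \frac{79427}{\left(50562 - 318 \sqrt{93}\right) + 14685} = \frac{79427}{65247 - 318 \sqrt{93}}$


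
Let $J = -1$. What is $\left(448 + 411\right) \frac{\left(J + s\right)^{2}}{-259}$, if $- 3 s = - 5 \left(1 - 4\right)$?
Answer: $- \frac{30924}{259} \approx -119.4$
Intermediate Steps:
$s = -5$ ($s = - \frac{\left(-5\right) \left(1 - 4\right)}{3} = - \frac{\left(-5\right) \left(-3\right)}{3} = \left(- \frac{1}{3}\right) 15 = -5$)
$\left(448 + 411\right) \frac{\left(J + s\right)^{2}}{-259} = \left(448 + 411\right) \frac{\left(-1 - 5\right)^{2}}{-259} = 859 \left(-6\right)^{2} \left(- \frac{1}{259}\right) = 859 \cdot 36 \left(- \frac{1}{259}\right) = 859 \left(- \frac{36}{259}\right) = - \frac{30924}{259}$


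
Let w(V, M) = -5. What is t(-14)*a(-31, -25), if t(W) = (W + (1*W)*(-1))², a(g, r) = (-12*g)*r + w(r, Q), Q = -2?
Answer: 0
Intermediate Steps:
a(g, r) = -5 - 12*g*r (a(g, r) = (-12*g)*r - 5 = -12*g*r - 5 = -5 - 12*g*r)
t(W) = 0 (t(W) = (W + W*(-1))² = (W - W)² = 0² = 0)
t(-14)*a(-31, -25) = 0*(-5 - 12*(-31)*(-25)) = 0*(-5 - 9300) = 0*(-9305) = 0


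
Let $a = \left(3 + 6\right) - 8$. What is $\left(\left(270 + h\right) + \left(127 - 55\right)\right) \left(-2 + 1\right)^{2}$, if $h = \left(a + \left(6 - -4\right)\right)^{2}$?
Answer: $463$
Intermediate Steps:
$a = 1$ ($a = 9 - 8 = 1$)
$h = 121$ ($h = \left(1 + \left(6 - -4\right)\right)^{2} = \left(1 + \left(6 + 4\right)\right)^{2} = \left(1 + 10\right)^{2} = 11^{2} = 121$)
$\left(\left(270 + h\right) + \left(127 - 55\right)\right) \left(-2 + 1\right)^{2} = \left(\left(270 + 121\right) + \left(127 - 55\right)\right) \left(-2 + 1\right)^{2} = \left(391 + 72\right) \left(-1\right)^{2} = 463 \cdot 1 = 463$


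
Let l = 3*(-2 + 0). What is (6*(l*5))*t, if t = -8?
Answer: 1440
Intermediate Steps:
l = -6 (l = 3*(-2) = -6)
(6*(l*5))*t = (6*(-6*5))*(-8) = (6*(-30))*(-8) = -180*(-8) = 1440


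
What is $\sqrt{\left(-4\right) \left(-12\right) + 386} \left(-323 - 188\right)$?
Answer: $- 511 \sqrt{434} \approx -10646.0$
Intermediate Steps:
$\sqrt{\left(-4\right) \left(-12\right) + 386} \left(-323 - 188\right) = \sqrt{48 + 386} \left(-511\right) = \sqrt{434} \left(-511\right) = - 511 \sqrt{434}$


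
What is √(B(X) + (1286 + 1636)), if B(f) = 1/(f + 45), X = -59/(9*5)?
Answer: √11294074302/1966 ≈ 54.056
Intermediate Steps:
X = -59/45 ≈ -1.3111
B(f) = 1/(45 + f)
√(B(X) + (1286 + 1636)) = √(1/(45 - 59/45) + (1286 + 1636)) = √(1/(1966/45) + 2922) = √(45/1966 + 2922) = √(5744697/1966) = √11294074302/1966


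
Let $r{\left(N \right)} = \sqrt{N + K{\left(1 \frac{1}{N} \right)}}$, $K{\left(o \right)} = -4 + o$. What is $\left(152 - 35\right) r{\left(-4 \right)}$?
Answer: $\frac{117 i \sqrt{33}}{2} \approx 336.06 i$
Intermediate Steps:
$r{\left(N \right)} = \sqrt{-4 + N + \frac{1}{N}}$ ($r{\left(N \right)} = \sqrt{N - \left(4 - \frac{1}{N}\right)} = \sqrt{-4 + N + \frac{1}{N}}$)
$\left(152 - 35\right) r{\left(-4 \right)} = \left(152 - 35\right) \sqrt{-4 - 4 + \frac{1}{-4}} = 117 \sqrt{-4 - 4 - \frac{1}{4}} = 117 \sqrt{- \frac{33}{4}} = 117 \frac{i \sqrt{33}}{2} = \frac{117 i \sqrt{33}}{2}$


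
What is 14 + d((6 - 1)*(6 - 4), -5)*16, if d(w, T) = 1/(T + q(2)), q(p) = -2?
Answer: 82/7 ≈ 11.714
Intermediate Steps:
d(w, T) = 1/(-2 + T) (d(w, T) = 1/(T - 2) = 1/(-2 + T))
14 + d((6 - 1)*(6 - 4), -5)*16 = 14 + 16/(-2 - 5) = 14 + 16/(-7) = 14 - ⅐*16 = 14 - 16/7 = 82/7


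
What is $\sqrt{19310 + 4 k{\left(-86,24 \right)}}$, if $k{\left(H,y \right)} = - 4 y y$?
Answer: $7 \sqrt{206} \approx 100.47$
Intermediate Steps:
$k{\left(H,y \right)} = - 4 y^{2}$
$\sqrt{19310 + 4 k{\left(-86,24 \right)}} = \sqrt{19310 + 4 \left(- 4 \cdot 24^{2}\right)} = \sqrt{19310 + 4 \left(\left(-4\right) 576\right)} = \sqrt{19310 + 4 \left(-2304\right)} = \sqrt{19310 - 9216} = \sqrt{10094} = 7 \sqrt{206}$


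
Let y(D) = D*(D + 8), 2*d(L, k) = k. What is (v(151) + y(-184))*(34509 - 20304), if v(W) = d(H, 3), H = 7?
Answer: 920072055/2 ≈ 4.6004e+8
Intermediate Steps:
d(L, k) = k/2
v(W) = 3/2 (v(W) = (1/2)*3 = 3/2)
y(D) = D*(8 + D)
(v(151) + y(-184))*(34509 - 20304) = (3/2 - 184*(8 - 184))*(34509 - 20304) = (3/2 - 184*(-176))*14205 = (3/2 + 32384)*14205 = (64771/2)*14205 = 920072055/2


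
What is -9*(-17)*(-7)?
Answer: -1071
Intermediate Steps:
-9*(-17)*(-7) = 153*(-7) = -1071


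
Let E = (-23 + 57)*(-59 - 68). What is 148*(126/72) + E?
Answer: -4059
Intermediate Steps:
E = -4318 (E = 34*(-127) = -4318)
148*(126/72) + E = 148*(126/72) - 4318 = 148*(126*(1/72)) - 4318 = 148*(7/4) - 4318 = 259 - 4318 = -4059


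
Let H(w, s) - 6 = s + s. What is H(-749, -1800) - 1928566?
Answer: -1932160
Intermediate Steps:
H(w, s) = 6 + 2*s (H(w, s) = 6 + (s + s) = 6 + 2*s)
H(-749, -1800) - 1928566 = (6 + 2*(-1800)) - 1928566 = (6 - 3600) - 1928566 = -3594 - 1928566 = -1932160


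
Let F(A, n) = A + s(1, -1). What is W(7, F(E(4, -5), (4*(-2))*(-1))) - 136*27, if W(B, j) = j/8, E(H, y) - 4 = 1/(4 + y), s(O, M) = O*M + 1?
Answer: -29373/8 ≈ -3671.6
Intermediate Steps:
s(O, M) = 1 + M*O (s(O, M) = M*O + 1 = 1 + M*O)
E(H, y) = 4 + 1/(4 + y)
F(A, n) = A (F(A, n) = A + (1 - 1*1) = A + (1 - 1) = A + 0 = A)
W(B, j) = j/8 (W(B, j) = j*(⅛) = j/8)
W(7, F(E(4, -5), (4*(-2))*(-1))) - 136*27 = ((17 + 4*(-5))/(4 - 5))/8 - 136*27 = ((17 - 20)/(-1))/8 - 3672 = (-1*(-3))/8 - 3672 = (⅛)*3 - 3672 = 3/8 - 3672 = -29373/8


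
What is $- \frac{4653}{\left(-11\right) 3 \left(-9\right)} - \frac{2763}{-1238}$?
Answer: $- \frac{49897}{3714} \approx -13.435$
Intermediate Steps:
$- \frac{4653}{\left(-11\right) 3 \left(-9\right)} - \frac{2763}{-1238} = - \frac{4653}{\left(-33\right) \left(-9\right)} - - \frac{2763}{1238} = - \frac{4653}{297} + \frac{2763}{1238} = \left(-4653\right) \frac{1}{297} + \frac{2763}{1238} = - \frac{47}{3} + \frac{2763}{1238} = - \frac{49897}{3714}$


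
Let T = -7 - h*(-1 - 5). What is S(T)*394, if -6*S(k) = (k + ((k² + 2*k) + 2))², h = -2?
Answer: -6148764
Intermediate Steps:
T = -19 (T = -7 - (-2)*(-1 - 5) = -7 - (-2)*(-6) = -7 - 1*12 = -7 - 12 = -19)
S(k) = -(2 + k² + 3*k)²/6 (S(k) = -(k + ((k² + 2*k) + 2))²/6 = -(k + (2 + k² + 2*k))²/6 = -(2 + k² + 3*k)²/6)
S(T)*394 = -(2 + (-19)² + 3*(-19))²/6*394 = -(2 + 361 - 57)²/6*394 = -⅙*306²*394 = -⅙*93636*394 = -15606*394 = -6148764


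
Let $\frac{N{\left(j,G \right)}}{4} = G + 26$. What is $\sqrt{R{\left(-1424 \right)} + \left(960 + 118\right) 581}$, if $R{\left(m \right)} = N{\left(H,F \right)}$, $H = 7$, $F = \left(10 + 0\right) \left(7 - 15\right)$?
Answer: $\sqrt{626102} \approx 791.27$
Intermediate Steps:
$F = -80$ ($F = 10 \left(-8\right) = -80$)
$N{\left(j,G \right)} = 104 + 4 G$ ($N{\left(j,G \right)} = 4 \left(G + 26\right) = 4 \left(26 + G\right) = 104 + 4 G$)
$R{\left(m \right)} = -216$ ($R{\left(m \right)} = 104 + 4 \left(-80\right) = 104 - 320 = -216$)
$\sqrt{R{\left(-1424 \right)} + \left(960 + 118\right) 581} = \sqrt{-216 + \left(960 + 118\right) 581} = \sqrt{-216 + 1078 \cdot 581} = \sqrt{-216 + 626318} = \sqrt{626102}$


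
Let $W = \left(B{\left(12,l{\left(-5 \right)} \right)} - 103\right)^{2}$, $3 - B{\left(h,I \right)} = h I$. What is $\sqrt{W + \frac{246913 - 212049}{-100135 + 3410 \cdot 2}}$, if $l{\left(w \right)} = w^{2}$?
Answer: $\frac{4 \sqrt{87076688916615}}{93315} \approx 400.0$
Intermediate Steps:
$B{\left(h,I \right)} = 3 - I h$ ($B{\left(h,I \right)} = 3 - h I = 3 - I h$)
$W = 160000$ ($W = \left(\left(3 - \left(-5\right)^{2} \cdot 12\right) - 103\right)^{2} = \left(\left(3 - 25 \cdot 12\right) - 103\right)^{2} = \left(\left(3 - 300\right) - 103\right)^{2} = \left(-297 - 103\right)^{2} = \left(-400\right)^{2} = 160000$)
$\sqrt{W + \frac{246913 - 212049}{-100135 + 3410 \cdot 2}} = \sqrt{160000 + \frac{246913 - 212049}{-100135 + 3410 \cdot 2}} = \sqrt{160000 + \frac{34864}{-100135 + 6820}} = \sqrt{160000 + \frac{34864}{-93315}} = \sqrt{160000 + 34864 \left(- \frac{1}{93315}\right)} = \sqrt{160000 - \frac{34864}{93315}} = \sqrt{\frac{14930365136}{93315}} = \frac{4 \sqrt{87076688916615}}{93315}$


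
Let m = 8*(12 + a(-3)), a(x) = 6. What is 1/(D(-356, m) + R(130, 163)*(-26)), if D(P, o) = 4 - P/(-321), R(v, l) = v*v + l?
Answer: -321/142406870 ≈ -2.2541e-6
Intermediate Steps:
R(v, l) = l + v² (R(v, l) = v² + l = l + v²)
m = 144 (m = 8*(12 + 6) = 8*18 = 144)
D(P, o) = 4 + P/321 (D(P, o) = 4 - P*(-1)/321 = 4 - (-1)*P/321 = 4 + P/321)
1/(D(-356, m) + R(130, 163)*(-26)) = 1/((4 + (1/321)*(-356)) + (163 + 130²)*(-26)) = 1/((4 - 356/321) + (163 + 16900)*(-26)) = 1/(928/321 + 17063*(-26)) = 1/(928/321 - 443638) = 1/(-142406870/321) = -321/142406870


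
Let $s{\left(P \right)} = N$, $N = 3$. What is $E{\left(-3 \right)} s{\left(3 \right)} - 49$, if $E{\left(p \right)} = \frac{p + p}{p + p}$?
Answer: $-46$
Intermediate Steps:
$s{\left(P \right)} = 3$
$E{\left(p \right)} = 1$ ($E{\left(p \right)} = \frac{2 p}{2 p} = 2 p \frac{1}{2 p} = 1$)
$E{\left(-3 \right)} s{\left(3 \right)} - 49 = 1 \cdot 3 - 49 = 3 - 49 = -46$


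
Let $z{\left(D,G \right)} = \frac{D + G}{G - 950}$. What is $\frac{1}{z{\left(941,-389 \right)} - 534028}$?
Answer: $- \frac{1339}{715064044} \approx -1.8726 \cdot 10^{-6}$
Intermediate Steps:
$z{\left(D,G \right)} = \frac{D + G}{-950 + G}$
$\frac{1}{z{\left(941,-389 \right)} - 534028} = \frac{1}{\frac{941 - 389}{-950 - 389} - 534028} = \frac{1}{\frac{1}{-1339} \cdot 552 - 534028} = \frac{1}{\left(- \frac{1}{1339}\right) 552 - 534028} = \frac{1}{- \frac{552}{1339} - 534028} = \frac{1}{- \frac{715064044}{1339}} = - \frac{1339}{715064044}$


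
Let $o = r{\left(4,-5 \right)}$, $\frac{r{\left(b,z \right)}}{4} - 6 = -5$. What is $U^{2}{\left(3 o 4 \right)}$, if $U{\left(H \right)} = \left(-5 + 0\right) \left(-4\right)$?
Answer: $400$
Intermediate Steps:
$r{\left(b,z \right)} = 4$ ($r{\left(b,z \right)} = 24 + 4 \left(-5\right) = 24 - 20 = 4$)
$o = 4$
$U{\left(H \right)} = 20$ ($U{\left(H \right)} = \left(-5\right) \left(-4\right) = 20$)
$U^{2}{\left(3 o 4 \right)} = 20^{2} = 400$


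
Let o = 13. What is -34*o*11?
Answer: -4862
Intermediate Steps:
-34*o*11 = -34*13*11 = -442*11 = -4862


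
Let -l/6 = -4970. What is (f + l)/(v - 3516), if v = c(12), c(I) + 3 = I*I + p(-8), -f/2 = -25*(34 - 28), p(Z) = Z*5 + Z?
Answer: -10040/1141 ≈ -8.7993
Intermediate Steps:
p(Z) = 6*Z (p(Z) = 5*Z + Z = 6*Z)
f = 300 (f = -(-50)*(34 - 28) = -(-50)*6 = -2*(-150) = 300)
c(I) = -51 + I**2 (c(I) = -3 + (I*I + 6*(-8)) = -3 + (I**2 - 48) = -3 + (-48 + I**2) = -51 + I**2)
l = 29820 (l = -6*(-4970) = 29820)
v = 93 (v = -51 + 12**2 = -51 + 144 = 93)
(f + l)/(v - 3516) = (300 + 29820)/(93 - 3516) = 30120/(-3423) = 30120*(-1/3423) = -10040/1141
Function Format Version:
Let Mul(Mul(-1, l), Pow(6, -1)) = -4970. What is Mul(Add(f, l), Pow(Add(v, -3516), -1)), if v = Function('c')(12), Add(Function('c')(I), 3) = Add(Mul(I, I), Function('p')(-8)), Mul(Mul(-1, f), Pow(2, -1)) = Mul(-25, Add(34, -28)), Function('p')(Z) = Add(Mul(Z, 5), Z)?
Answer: Rational(-10040, 1141) ≈ -8.7993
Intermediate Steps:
Function('p')(Z) = Mul(6, Z) (Function('p')(Z) = Add(Mul(5, Z), Z) = Mul(6, Z))
f = 300 (f = Mul(-2, Mul(-25, Add(34, -28))) = Mul(-2, Mul(-25, 6)) = Mul(-2, -150) = 300)
Function('c')(I) = Add(-51, Pow(I, 2)) (Function('c')(I) = Add(-3, Add(Mul(I, I), Mul(6, -8))) = Add(-3, Add(Pow(I, 2), -48)) = Add(-3, Add(-48, Pow(I, 2))) = Add(-51, Pow(I, 2)))
l = 29820 (l = Mul(-6, -4970) = 29820)
v = 93 (v = Add(-51, Pow(12, 2)) = Add(-51, 144) = 93)
Mul(Add(f, l), Pow(Add(v, -3516), -1)) = Mul(Add(300, 29820), Pow(Add(93, -3516), -1)) = Mul(30120, Pow(-3423, -1)) = Mul(30120, Rational(-1, 3423)) = Rational(-10040, 1141)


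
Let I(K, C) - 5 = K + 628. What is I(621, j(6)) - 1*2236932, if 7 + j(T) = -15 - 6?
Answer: -2235678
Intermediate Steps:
j(T) = -28 (j(T) = -7 + (-15 - 6) = -7 - 21 = -28)
I(K, C) = 633 + K (I(K, C) = 5 + (K + 628) = 5 + (628 + K) = 633 + K)
I(621, j(6)) - 1*2236932 = (633 + 621) - 1*2236932 = 1254 - 2236932 = -2235678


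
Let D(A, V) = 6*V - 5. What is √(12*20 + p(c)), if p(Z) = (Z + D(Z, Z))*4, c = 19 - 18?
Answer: 2*√62 ≈ 15.748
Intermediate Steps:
c = 1
D(A, V) = -5 + 6*V
p(Z) = -20 + 28*Z (p(Z) = (Z + (-5 + 6*Z))*4 = (-5 + 7*Z)*4 = -20 + 28*Z)
√(12*20 + p(c)) = √(12*20 + (-20 + 28*1)) = √(240 + (-20 + 28)) = √(240 + 8) = √248 = 2*√62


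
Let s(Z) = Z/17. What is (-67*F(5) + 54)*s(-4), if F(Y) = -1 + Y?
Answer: 856/17 ≈ 50.353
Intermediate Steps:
s(Z) = Z/17 (s(Z) = Z*(1/17) = Z/17)
(-67*F(5) + 54)*s(-4) = (-67*(-1 + 5) + 54)*((1/17)*(-4)) = (-67*4 + 54)*(-4/17) = (-268 + 54)*(-4/17) = -214*(-4/17) = 856/17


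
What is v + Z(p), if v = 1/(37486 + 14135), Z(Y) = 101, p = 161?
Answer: 5213722/51621 ≈ 101.00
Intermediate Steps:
v = 1/51621 ≈ 1.9372e-5
v + Z(p) = 1/51621 + 101 = 5213722/51621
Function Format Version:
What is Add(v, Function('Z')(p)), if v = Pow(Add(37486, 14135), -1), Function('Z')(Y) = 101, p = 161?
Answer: Rational(5213722, 51621) ≈ 101.00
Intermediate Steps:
v = Rational(1, 51621) (v = Pow(51621, -1) = Rational(1, 51621) ≈ 1.9372e-5)
Add(v, Function('Z')(p)) = Add(Rational(1, 51621), 101) = Rational(5213722, 51621)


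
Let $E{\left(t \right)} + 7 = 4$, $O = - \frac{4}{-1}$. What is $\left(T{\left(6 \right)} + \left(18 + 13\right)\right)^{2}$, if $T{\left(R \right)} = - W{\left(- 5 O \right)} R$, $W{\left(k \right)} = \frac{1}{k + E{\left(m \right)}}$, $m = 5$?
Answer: $\frac{516961}{529} \approx 977.24$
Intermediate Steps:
$O = 4$ ($O = \left(-4\right) \left(-1\right) = 4$)
$E{\left(t \right)} = -3$ ($E{\left(t \right)} = -7 + 4 = -3$)
$W{\left(k \right)} = \frac{1}{-3 + k}$ ($W{\left(k \right)} = \frac{1}{k - 3} = \frac{1}{-3 + k}$)
$T{\left(R \right)} = \frac{R}{23}$ ($T{\left(R \right)} = - \frac{R}{-3 - 20} = - \frac{R}{-23} = - \frac{\left(-1\right) R}{23} = \frac{R}{23}$)
$\left(T{\left(6 \right)} + \left(18 + 13\right)\right)^{2} = \left(\frac{1}{23} \cdot 6 + \left(18 + 13\right)\right)^{2} = \left(\frac{6}{23} + 31\right)^{2} = \left(\frac{719}{23}\right)^{2} = \frac{516961}{529}$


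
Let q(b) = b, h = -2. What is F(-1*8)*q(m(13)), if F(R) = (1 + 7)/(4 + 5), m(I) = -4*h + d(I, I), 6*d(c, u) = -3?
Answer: 20/3 ≈ 6.6667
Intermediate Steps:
d(c, u) = -½ (d(c, u) = (⅙)*(-3) = -½)
m(I) = 15/2 (m(I) = -4*(-2) - ½ = 8 - ½ = 15/2)
F(R) = 8/9
F(-1*8)*q(m(13)) = (8/9)*(15/2) = 20/3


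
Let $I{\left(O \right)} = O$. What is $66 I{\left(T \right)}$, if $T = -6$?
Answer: $-396$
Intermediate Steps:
$66 I{\left(T \right)} = 66 \left(-6\right) = -396$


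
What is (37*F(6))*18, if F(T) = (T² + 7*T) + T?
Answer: 55944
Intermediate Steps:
F(T) = T² + 8*T
(37*F(6))*18 = (37*(6*(8 + 6)))*18 = (37*(6*14))*18 = (37*84)*18 = 3108*18 = 55944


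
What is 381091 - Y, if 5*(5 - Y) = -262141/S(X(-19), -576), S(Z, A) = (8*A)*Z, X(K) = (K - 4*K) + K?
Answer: 333648676861/875520 ≈ 3.8109e+5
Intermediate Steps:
X(K) = -2*K (X(K) = -3*K + K = -2*K)
S(Z, A) = 8*A*Z
Y = 4115459/875520 (Y = 5 - (-262141)/(5*(8*(-576)*(-2*(-19)))) = 5 - (-262141)/(5*(8*(-576)*38)) = 5 - (-262141)/(5*(-175104)) = 5 - (-262141)*(-1)/(5*175104) = 5 - ⅕*262141/175104 = 5 - 262141/875520 = 4115459/875520 ≈ 4.7006)
381091 - Y = 381091 - 1*4115459/875520 = 381091 - 4115459/875520 = 333648676861/875520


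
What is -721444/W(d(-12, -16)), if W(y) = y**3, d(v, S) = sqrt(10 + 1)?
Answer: -721444*sqrt(11)/121 ≈ -19775.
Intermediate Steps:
d(v, S) = sqrt(11)
-721444/W(d(-12, -16)) = -721444*sqrt(11)/121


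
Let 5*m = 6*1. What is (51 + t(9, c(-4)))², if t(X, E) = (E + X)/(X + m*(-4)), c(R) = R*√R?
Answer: 1243856/441 - 9920*I/49 ≈ 2820.5 - 202.45*I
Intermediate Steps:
m = 6/5 (m = (6*1)/5 = (⅕)*6 = 6/5 ≈ 1.2000)
c(R) = R^(3/2)
t(X, E) = (E + X)/(-24/5 + X) (t(X, E) = (E + X)/(X + (6/5)*(-4)) = (E + X)/(X - 24/5) = (E + X)/(-24/5 + X))
(51 + t(9, c(-4)))² = (51 + 5*((-4)^(3/2) + 9)/(-24 + 5*9))² = (51 + 5*(-8*I + 9)/(-24 + 45))² = (51 + 5*(9 - 8*I)/21)² = (51 + 5*(1/21)*(9 - 8*I))² = (51 + (15/7 - 40*I/21))² = (372/7 - 40*I/21)²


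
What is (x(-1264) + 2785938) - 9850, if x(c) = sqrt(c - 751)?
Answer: 2776088 + I*sqrt(2015) ≈ 2.7761e+6 + 44.889*I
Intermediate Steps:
x(c) = sqrt(-751 + c)
(x(-1264) + 2785938) - 9850 = (sqrt(-751 - 1264) + 2785938) - 9850 = (sqrt(-2015) + 2785938) - 9850 = (I*sqrt(2015) + 2785938) - 9850 = (2785938 + I*sqrt(2015)) - 9850 = 2776088 + I*sqrt(2015)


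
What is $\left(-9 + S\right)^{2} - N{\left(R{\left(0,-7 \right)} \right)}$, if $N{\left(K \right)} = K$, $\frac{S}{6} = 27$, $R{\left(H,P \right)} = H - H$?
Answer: $23409$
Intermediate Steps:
$R{\left(H,P \right)} = 0$
$S = 162$ ($S = 6 \cdot 27 = 162$)
$\left(-9 + S\right)^{2} - N{\left(R{\left(0,-7 \right)} \right)} = \left(-9 + 162\right)^{2} - 0 = 153^{2} + 0 = 23409 + 0 = 23409$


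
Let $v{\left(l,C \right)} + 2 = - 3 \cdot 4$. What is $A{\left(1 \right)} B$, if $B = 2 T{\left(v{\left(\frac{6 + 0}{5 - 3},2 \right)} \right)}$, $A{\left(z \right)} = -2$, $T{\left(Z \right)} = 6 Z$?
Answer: $336$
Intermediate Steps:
$v{\left(l,C \right)} = -14$ ($v{\left(l,C \right)} = -2 - 3 \cdot 4 = -2 - 12 = -14$)
$B = -168$ ($B = 2 \cdot 6 \left(-14\right) = 2 \left(-84\right) = -168$)
$A{\left(1 \right)} B = \left(-2\right) \left(-168\right) = 336$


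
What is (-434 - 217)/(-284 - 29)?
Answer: 651/313 ≈ 2.0799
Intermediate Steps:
(-434 - 217)/(-284 - 29) = -651/(-313) = -651*(-1/313) = 651/313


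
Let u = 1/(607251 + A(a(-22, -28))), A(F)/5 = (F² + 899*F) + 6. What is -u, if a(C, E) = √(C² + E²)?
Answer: -613621/350910759941 + 8990*√317/350910759941 ≈ -1.2925e-6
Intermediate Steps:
A(F) = 30 + 5*F² + 4495*F (A(F) = 5*((F² + 899*F) + 6) = 5*(6 + F² + 899*F) = 30 + 5*F² + 4495*F)
u = 1/(613621 + 8990*√317) (u = 1/(607251 + (30 + 5*(√((-22)² + (-28)²))² + 4495*√((-22)² + (-28)²))) = 1/(607251 + (30 + 5*(√(484 + 784))² + 4495*√(484 + 784))) = 1/(607251 + (30 + 5*(√1268)² + 4495*√1268)) = 1/(607251 + (30 + 5*(2*√317)² + 4495*(2*√317))) = 1/(607251 + (30 + 5*1268 + 8990*√317)) = 1/(607251 + (30 + 6340 + 8990*√317)) = 1/(607251 + (6370 + 8990*√317)) = 1/(613621 + 8990*√317) ≈ 1.2925e-6)
-u = -(613621/350910759941 - 8990*√317/350910759941) = -613621/350910759941 + 8990*√317/350910759941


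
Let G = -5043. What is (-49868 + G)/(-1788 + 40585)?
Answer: -54911/38797 ≈ -1.4153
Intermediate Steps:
(-49868 + G)/(-1788 + 40585) = (-49868 - 5043)/(-1788 + 40585) = -54911/38797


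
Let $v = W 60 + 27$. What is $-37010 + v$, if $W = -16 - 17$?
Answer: $-38963$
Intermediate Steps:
$W = -33$
$v = -1953$ ($v = \left(-33\right) 60 + 27 = -1980 + 27 = -1953$)
$-37010 + v = -37010 - 1953 = -38963$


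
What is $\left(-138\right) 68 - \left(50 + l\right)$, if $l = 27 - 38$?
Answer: $-9423$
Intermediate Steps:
$l = -11$ ($l = 27 - 38 = -11$)
$\left(-138\right) 68 - \left(50 + l\right) = \left(-138\right) 68 - 39 = -9384 + \left(-50 + 11\right) = -9384 - 39 = -9423$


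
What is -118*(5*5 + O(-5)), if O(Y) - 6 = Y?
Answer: -3068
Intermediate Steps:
O(Y) = 6 + Y
-118*(5*5 + O(-5)) = -118*(5*5 + (6 - 5)) = -118*(25 + 1) = -118*26 = -3068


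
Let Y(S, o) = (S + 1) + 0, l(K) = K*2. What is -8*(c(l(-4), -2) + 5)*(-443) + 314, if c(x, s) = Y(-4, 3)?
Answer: 7402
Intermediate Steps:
l(K) = 2*K
Y(S, o) = 1 + S (Y(S, o) = (1 + S) + 0 = 1 + S)
c(x, s) = -3 (c(x, s) = 1 - 4 = -3)
-8*(c(l(-4), -2) + 5)*(-443) + 314 = -8*(-3 + 5)*(-443) + 314 = -8*2*(-443) + 314 = -16*(-443) + 314 = 7088 + 314 = 7402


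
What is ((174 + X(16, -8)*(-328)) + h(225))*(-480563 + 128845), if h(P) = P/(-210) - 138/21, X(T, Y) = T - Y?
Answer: 18971493061/7 ≈ 2.7102e+9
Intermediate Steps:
h(P) = -46/7 - P/210 (h(P) = P*(-1/210) - 138*1/21 = -P/210 - 46/7 = -46/7 - P/210)
((174 + X(16, -8)*(-328)) + h(225))*(-480563 + 128845) = ((174 + (16 - 1*(-8))*(-328)) + (-46/7 - 1/210*225))*(-480563 + 128845) = ((174 + (16 + 8)*(-328)) + (-46/7 - 15/14))*(-351718) = ((174 + 24*(-328)) - 107/14)*(-351718) = ((174 - 7872) - 107/14)*(-351718) = (-7698 - 107/14)*(-351718) = -107879/14*(-351718) = 18971493061/7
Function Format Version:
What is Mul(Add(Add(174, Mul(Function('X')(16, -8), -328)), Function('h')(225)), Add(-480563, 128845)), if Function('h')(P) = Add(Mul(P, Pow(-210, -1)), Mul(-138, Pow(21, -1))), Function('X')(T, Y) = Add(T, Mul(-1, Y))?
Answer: Rational(18971493061, 7) ≈ 2.7102e+9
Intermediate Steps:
Function('h')(P) = Add(Rational(-46, 7), Mul(Rational(-1, 210), P)) (Function('h')(P) = Add(Mul(P, Rational(-1, 210)), Mul(-138, Rational(1, 21))) = Add(Mul(Rational(-1, 210), P), Rational(-46, 7)) = Add(Rational(-46, 7), Mul(Rational(-1, 210), P)))
Mul(Add(Add(174, Mul(Function('X')(16, -8), -328)), Function('h')(225)), Add(-480563, 128845)) = Mul(Add(Add(174, Mul(Add(16, Mul(-1, -8)), -328)), Add(Rational(-46, 7), Mul(Rational(-1, 210), 225))), Add(-480563, 128845)) = Mul(Add(Add(174, Mul(Add(16, 8), -328)), Add(Rational(-46, 7), Rational(-15, 14))), -351718) = Mul(Add(Add(174, Mul(24, -328)), Rational(-107, 14)), -351718) = Mul(Add(Add(174, -7872), Rational(-107, 14)), -351718) = Mul(Add(-7698, Rational(-107, 14)), -351718) = Mul(Rational(-107879, 14), -351718) = Rational(18971493061, 7)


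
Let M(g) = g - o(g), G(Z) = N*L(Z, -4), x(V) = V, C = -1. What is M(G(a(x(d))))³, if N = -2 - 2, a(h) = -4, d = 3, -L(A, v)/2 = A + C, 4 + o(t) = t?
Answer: 64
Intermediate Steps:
o(t) = -4 + t
L(A, v) = 2 - 2*A (L(A, v) = -2*(A - 1) = -2*(-1 + A) = 2 - 2*A)
N = -4
G(Z) = -8 + 8*Z (G(Z) = -4*(2 - 2*Z) = -8 + 8*Z)
M(g) = 4 (M(g) = g - (-4 + g) = g + (4 - g) = 4)
M(G(a(x(d))))³ = 4³ = 64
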